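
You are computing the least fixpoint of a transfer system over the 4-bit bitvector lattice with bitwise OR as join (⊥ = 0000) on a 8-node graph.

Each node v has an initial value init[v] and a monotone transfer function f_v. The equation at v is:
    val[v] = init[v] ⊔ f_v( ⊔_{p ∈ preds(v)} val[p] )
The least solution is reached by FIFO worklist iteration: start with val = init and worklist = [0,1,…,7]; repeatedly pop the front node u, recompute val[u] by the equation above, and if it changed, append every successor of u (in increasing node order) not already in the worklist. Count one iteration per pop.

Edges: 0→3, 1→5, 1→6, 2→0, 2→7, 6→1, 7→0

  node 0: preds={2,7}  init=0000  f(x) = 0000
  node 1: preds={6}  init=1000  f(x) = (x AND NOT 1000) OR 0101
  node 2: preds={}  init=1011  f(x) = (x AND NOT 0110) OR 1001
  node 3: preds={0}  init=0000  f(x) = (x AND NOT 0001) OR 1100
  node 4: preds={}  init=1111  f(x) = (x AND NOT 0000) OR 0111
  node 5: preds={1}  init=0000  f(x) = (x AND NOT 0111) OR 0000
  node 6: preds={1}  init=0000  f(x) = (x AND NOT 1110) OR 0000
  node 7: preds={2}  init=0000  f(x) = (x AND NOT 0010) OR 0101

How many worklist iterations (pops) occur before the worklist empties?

Trace (10 dequeues):
  [1] u=0 | in 1011 | out 0000 | ==
  [2] u=1 | in 0000 | out 1101 | prev 1000 | push {}
  [3] u=2 | in 0000 | out 1011 | ==
  [4] u=3 | in 0000 | out 1100 | prev 0000 | push {}
  [5] u=4 | in 0000 | out 1111 | ==
  [6] u=5 | in 1101 | out 1000 | prev 0000 | push {}
  [7] u=6 | in 1101 | out 0001 | prev 0000 | push {1}
  [8] u=7 | in 1011 | out 1101 | prev 0000 | push {0}
  [9] u=1 | in 0001 | out 1101 | ==
  [10] u=0 | in 1111 | out 0000 | ==

Converged values:
  [0] 0000
  [1] 1101
  [2] 1011
  [3] 1100
  [4] 1111
  [5] 1000
  [6] 0001
  [7] 1101

10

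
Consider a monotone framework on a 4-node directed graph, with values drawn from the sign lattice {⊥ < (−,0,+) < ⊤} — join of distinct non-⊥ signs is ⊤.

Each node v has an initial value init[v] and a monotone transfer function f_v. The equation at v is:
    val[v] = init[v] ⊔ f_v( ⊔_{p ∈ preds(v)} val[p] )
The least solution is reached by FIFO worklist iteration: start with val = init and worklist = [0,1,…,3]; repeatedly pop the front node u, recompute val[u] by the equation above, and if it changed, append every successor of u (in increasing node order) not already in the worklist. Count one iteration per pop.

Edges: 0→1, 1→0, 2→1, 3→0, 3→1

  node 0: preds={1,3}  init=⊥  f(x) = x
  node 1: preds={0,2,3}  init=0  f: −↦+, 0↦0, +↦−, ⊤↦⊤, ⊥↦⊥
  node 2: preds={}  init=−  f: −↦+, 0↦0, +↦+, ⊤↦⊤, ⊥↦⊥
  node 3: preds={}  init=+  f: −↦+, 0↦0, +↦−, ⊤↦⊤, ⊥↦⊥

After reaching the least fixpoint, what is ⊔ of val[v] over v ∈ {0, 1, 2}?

⊤

Trace (5 dequeues):
  [1] u=0 | in ⊤ | out ⊤ | prev ⊥ | push {}
  [2] u=1 | in ⊤ | out ⊤ | prev 0 | push {0}
  [3] u=2 | in ⊥ | out − | ==
  [4] u=3 | in ⊥ | out + | ==
  [5] u=0 | in ⊤ | out ⊤ | ==

Converged values:
  [0] ⊤
  [1] ⊤
  [2] −
  [3] +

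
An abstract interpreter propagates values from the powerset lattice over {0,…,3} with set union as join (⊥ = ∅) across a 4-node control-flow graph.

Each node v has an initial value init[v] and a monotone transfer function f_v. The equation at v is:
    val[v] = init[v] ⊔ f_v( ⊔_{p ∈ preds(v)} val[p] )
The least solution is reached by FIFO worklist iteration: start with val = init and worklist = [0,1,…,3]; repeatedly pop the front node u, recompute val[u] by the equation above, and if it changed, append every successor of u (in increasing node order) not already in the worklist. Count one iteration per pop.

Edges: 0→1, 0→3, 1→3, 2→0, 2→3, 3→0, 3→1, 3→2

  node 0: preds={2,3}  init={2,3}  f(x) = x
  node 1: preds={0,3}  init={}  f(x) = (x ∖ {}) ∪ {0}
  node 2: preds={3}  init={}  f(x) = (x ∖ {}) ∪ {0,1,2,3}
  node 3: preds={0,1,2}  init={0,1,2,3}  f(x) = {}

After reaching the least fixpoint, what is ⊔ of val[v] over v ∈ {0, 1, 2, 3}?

{0,1,2,3}

Worklist (5 pops):
  #1 pop 0: in={0,1,2,3} → {0,1,2,3} (was {2,3}); enqueue []
  #2 pop 1: in={0,1,2,3} → {0,1,2,3} (was {}); enqueue []
  #3 pop 2: in={0,1,2,3} → {0,1,2,3} (was {}); enqueue [0]
  #4 pop 3: in={0,1,2,3} → {0,1,2,3} (no change)
  #5 pop 0: in={0,1,2,3} → {0,1,2,3} (no change)

Fixpoint:
  val[0] = {0,1,2,3}
  val[1] = {0,1,2,3}
  val[2] = {0,1,2,3}
  val[3] = {0,1,2,3}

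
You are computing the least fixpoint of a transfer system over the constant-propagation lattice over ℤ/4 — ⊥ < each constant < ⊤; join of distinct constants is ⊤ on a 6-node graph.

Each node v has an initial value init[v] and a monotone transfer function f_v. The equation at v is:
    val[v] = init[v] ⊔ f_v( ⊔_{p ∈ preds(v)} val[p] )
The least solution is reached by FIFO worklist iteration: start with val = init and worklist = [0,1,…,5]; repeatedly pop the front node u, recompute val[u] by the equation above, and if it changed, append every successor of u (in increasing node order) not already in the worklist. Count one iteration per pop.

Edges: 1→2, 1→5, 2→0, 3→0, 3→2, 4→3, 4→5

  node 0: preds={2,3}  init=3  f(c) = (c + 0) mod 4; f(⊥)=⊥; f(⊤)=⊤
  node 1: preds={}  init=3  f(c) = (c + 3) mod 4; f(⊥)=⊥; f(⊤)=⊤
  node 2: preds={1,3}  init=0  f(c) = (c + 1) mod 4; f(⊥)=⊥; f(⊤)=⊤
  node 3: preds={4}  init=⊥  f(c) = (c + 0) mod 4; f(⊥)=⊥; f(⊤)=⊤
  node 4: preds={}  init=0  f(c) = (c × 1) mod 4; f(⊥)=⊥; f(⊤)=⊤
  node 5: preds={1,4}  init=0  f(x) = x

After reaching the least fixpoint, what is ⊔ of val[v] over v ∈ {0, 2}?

⊤

Trace (9 dequeues):
  [1] u=0 | in 0 | out ⊤ | prev 3 | push {}
  [2] u=1 | in ⊥ | out 3 | ==
  [3] u=2 | in 3 | out 0 | ==
  [4] u=3 | in 0 | out 0 | prev ⊥ | push {0,2}
  [5] u=4 | in ⊥ | out 0 | ==
  [6] u=5 | in ⊤ | out ⊤ | prev 0 | push {}
  [7] u=0 | in 0 | out ⊤ | ==
  [8] u=2 | in ⊤ | out ⊤ | prev 0 | push {0}
  [9] u=0 | in ⊤ | out ⊤ | ==

Converged values:
  [0] ⊤
  [1] 3
  [2] ⊤
  [3] 0
  [4] 0
  [5] ⊤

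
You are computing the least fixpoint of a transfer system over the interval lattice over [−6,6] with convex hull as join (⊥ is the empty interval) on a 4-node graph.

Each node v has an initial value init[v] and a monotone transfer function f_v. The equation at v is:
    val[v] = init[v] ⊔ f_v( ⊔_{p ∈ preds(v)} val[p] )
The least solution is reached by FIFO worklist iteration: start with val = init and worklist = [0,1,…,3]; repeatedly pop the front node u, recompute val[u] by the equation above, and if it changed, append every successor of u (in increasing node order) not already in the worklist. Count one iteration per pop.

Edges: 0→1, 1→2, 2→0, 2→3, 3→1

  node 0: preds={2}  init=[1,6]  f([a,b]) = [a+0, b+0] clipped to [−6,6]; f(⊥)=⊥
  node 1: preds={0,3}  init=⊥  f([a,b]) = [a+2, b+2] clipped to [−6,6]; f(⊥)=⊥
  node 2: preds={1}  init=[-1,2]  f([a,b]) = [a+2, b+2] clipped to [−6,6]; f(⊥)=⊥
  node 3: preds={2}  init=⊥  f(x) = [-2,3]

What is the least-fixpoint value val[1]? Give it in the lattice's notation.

Worklist (7 pops):
  #1 pop 0: in=[-1,2] → [-1,6] (was [1,6]); enqueue []
  #2 pop 1: in=[-1,6] → [1,6] (was ⊥); enqueue []
  #3 pop 2: in=[1,6] → [-1,6] (was [-1,2]); enqueue [0]
  #4 pop 3: in=[-1,6] → [-2,3] (was ⊥); enqueue [1]
  #5 pop 0: in=[-1,6] → [-1,6] (no change)
  #6 pop 1: in=[-2,6] → [0,6] (was [1,6]); enqueue [2]
  #7 pop 2: in=[0,6] → [-1,6] (no change)

Fixpoint:
  val[0] = [-1,6]
  val[1] = [0,6]
  val[2] = [-1,6]
  val[3] = [-2,3]

[0,6]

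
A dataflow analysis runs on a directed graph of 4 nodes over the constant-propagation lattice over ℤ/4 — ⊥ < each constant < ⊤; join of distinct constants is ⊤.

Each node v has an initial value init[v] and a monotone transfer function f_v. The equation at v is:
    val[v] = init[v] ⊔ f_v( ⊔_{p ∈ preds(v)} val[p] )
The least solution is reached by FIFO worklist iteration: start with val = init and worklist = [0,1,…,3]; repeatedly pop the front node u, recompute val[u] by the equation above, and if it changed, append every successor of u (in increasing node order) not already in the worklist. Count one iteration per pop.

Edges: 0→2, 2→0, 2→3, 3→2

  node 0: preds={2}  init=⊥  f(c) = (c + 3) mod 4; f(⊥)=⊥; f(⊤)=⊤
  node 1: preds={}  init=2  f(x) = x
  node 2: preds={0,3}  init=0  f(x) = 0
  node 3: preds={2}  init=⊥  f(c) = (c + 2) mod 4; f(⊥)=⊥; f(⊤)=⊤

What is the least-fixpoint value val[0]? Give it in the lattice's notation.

Worklist (5 pops):
  #1 pop 0: in=0 → 3 (was ⊥); enqueue []
  #2 pop 1: in=⊥ → 2 (no change)
  #3 pop 2: in=3 → 0 (no change)
  #4 pop 3: in=0 → 2 (was ⊥); enqueue [2]
  #5 pop 2: in=⊤ → 0 (no change)

Fixpoint:
  val[0] = 3
  val[1] = 2
  val[2] = 0
  val[3] = 2

3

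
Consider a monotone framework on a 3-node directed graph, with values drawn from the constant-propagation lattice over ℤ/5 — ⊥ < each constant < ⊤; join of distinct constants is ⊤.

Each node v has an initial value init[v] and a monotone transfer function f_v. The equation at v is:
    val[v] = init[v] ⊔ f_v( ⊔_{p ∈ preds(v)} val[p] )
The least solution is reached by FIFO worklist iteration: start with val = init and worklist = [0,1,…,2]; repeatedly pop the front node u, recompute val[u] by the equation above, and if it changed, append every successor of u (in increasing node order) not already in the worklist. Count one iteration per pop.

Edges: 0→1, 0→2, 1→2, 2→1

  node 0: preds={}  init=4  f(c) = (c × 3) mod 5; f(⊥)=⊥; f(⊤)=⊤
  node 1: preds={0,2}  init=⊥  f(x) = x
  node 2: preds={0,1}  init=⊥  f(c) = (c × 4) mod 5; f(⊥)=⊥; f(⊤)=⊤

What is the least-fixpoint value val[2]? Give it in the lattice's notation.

Trace (6 dequeues):
  [1] u=0 | in ⊥ | out 4 | ==
  [2] u=1 | in 4 | out 4 | prev ⊥ | push {}
  [3] u=2 | in 4 | out 1 | prev ⊥ | push {1}
  [4] u=1 | in ⊤ | out ⊤ | prev 4 | push {2}
  [5] u=2 | in ⊤ | out ⊤ | prev 1 | push {1}
  [6] u=1 | in ⊤ | out ⊤ | ==

Converged values:
  [0] 4
  [1] ⊤
  [2] ⊤

⊤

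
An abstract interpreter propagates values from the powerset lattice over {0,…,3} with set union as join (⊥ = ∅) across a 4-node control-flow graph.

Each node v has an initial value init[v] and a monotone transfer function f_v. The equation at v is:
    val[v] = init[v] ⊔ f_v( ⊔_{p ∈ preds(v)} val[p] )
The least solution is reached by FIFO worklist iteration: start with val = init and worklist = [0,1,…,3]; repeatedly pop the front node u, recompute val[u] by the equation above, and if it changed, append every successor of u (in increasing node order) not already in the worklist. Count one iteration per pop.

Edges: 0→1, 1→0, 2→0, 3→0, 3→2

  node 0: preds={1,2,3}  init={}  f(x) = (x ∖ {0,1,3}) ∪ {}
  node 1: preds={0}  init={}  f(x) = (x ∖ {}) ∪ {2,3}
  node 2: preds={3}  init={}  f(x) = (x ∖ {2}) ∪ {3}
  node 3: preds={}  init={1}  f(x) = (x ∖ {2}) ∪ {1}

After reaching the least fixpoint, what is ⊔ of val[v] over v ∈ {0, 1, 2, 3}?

Worklist (6 pops):
  #1 pop 0: in={1} → {} (no change)
  #2 pop 1: in={} → {2,3} (was {}); enqueue [0]
  #3 pop 2: in={1} → {1,3} (was {}); enqueue []
  #4 pop 3: in={} → {1} (no change)
  #5 pop 0: in={1,2,3} → {2} (was {}); enqueue [1]
  #6 pop 1: in={2} → {2,3} (no change)

Fixpoint:
  val[0] = {2}
  val[1] = {2,3}
  val[2] = {1,3}
  val[3] = {1}

{1,2,3}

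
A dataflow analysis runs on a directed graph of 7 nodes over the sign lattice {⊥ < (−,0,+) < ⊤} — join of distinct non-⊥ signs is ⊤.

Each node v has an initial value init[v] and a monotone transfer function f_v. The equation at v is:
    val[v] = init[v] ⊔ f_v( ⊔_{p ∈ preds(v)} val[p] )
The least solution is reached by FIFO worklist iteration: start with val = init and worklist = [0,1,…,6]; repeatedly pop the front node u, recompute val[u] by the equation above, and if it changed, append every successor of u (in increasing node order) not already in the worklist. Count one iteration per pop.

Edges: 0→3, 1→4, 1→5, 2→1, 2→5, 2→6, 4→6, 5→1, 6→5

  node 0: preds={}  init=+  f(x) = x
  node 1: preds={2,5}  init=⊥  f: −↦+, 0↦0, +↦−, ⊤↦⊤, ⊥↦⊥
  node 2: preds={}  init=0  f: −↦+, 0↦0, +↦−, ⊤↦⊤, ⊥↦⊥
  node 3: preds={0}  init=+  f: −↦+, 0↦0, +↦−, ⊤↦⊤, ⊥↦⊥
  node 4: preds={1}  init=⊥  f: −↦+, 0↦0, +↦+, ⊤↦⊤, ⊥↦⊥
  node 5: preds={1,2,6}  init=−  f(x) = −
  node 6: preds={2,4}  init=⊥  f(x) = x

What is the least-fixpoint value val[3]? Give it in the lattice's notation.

⊤

Worklist (8 pops):
  #1 pop 0: in=⊥ → + (no change)
  #2 pop 1: in=⊤ → ⊤ (was ⊥); enqueue []
  #3 pop 2: in=⊥ → 0 (no change)
  #4 pop 3: in=+ → ⊤ (was +); enqueue []
  #5 pop 4: in=⊤ → ⊤ (was ⊥); enqueue []
  #6 pop 5: in=⊤ → − (no change)
  #7 pop 6: in=⊤ → ⊤ (was ⊥); enqueue [5]
  #8 pop 5: in=⊤ → − (no change)

Fixpoint:
  val[0] = +
  val[1] = ⊤
  val[2] = 0
  val[3] = ⊤
  val[4] = ⊤
  val[5] = −
  val[6] = ⊤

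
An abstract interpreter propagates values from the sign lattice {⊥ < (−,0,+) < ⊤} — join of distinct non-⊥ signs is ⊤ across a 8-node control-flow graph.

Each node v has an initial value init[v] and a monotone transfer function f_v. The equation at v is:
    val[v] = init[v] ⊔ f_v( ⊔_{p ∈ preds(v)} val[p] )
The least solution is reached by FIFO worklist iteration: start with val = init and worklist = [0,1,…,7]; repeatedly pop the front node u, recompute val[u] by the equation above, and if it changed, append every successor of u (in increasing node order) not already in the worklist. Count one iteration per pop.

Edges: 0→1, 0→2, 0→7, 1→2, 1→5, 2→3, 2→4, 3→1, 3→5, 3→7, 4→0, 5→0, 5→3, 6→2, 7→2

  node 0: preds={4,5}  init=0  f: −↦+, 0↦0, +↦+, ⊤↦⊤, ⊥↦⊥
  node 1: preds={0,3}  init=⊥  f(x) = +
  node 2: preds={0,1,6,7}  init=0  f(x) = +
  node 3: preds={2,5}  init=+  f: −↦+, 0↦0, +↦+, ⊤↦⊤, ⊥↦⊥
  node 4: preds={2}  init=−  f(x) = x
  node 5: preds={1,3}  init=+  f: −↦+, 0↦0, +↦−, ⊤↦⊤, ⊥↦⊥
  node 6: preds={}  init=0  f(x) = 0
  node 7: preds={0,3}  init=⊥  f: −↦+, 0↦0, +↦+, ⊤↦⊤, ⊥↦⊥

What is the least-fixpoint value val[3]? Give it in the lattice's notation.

Trace (12 dequeues):
  [1] u=0 | in ⊤ | out ⊤ | prev 0 | push {}
  [2] u=1 | in ⊤ | out + | prev ⊥ | push {}
  [3] u=2 | in ⊤ | out ⊤ | prev 0 | push {}
  [4] u=3 | in ⊤ | out ⊤ | prev + | push {1}
  [5] u=4 | in ⊤ | out ⊤ | prev − | push {0}
  [6] u=5 | in ⊤ | out ⊤ | prev + | push {3}
  [7] u=6 | in ⊥ | out 0 | ==
  [8] u=7 | in ⊤ | out ⊤ | prev ⊥ | push {2}
  [9] u=1 | in ⊤ | out + | ==
  [10] u=0 | in ⊤ | out ⊤ | ==
  [11] u=3 | in ⊤ | out ⊤ | ==
  [12] u=2 | in ⊤ | out ⊤ | ==

Converged values:
  [0] ⊤
  [1] +
  [2] ⊤
  [3] ⊤
  [4] ⊤
  [5] ⊤
  [6] 0
  [7] ⊤

⊤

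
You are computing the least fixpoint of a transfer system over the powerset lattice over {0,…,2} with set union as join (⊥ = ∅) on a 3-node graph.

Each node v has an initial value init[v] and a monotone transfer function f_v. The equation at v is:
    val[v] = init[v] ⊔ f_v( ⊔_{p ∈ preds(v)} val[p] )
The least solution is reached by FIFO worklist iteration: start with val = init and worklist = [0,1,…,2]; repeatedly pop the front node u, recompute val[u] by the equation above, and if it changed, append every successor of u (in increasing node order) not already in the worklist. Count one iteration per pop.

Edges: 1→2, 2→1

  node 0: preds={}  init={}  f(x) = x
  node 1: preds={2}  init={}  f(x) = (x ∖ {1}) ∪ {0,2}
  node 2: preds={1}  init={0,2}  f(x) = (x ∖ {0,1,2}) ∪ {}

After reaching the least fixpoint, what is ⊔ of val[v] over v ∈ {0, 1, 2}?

Trace (3 dequeues):
  [1] u=0 | in {} | out {} | ==
  [2] u=1 | in {0,2} | out {0,2} | prev {} | push {}
  [3] u=2 | in {0,2} | out {0,2} | ==

Converged values:
  [0] {}
  [1] {0,2}
  [2] {0,2}

{0,2}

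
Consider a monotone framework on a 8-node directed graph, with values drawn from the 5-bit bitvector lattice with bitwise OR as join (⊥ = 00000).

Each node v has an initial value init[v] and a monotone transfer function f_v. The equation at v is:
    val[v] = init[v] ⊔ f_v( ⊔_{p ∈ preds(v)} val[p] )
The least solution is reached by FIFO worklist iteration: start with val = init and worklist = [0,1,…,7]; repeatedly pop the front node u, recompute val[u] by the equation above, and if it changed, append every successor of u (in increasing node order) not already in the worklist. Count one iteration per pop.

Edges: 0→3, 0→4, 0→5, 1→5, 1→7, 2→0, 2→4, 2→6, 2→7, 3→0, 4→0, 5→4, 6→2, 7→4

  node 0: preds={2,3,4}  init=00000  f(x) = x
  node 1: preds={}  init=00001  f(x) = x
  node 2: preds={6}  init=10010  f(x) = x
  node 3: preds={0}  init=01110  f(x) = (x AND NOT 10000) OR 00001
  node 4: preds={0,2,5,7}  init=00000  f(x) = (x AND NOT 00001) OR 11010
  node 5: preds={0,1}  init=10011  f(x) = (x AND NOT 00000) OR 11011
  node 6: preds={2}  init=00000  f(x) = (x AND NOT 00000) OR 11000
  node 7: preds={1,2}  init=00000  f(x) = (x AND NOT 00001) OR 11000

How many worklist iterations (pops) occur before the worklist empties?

Worklist (17 pops):
  #1 pop 0: in=11110 → 11110 (was 00000); enqueue []
  #2 pop 1: in=00000 → 00001 (no change)
  #3 pop 2: in=00000 → 10010 (no change)
  #4 pop 3: in=11110 → 01111 (was 01110); enqueue [0]
  #5 pop 4: in=11111 → 11110 (was 00000); enqueue []
  #6 pop 5: in=11111 → 11111 (was 10011); enqueue [4]
  #7 pop 6: in=10010 → 11010 (was 00000); enqueue [2]
  #8 pop 7: in=10011 → 11010 (was 00000); enqueue []
  #9 pop 0: in=11111 → 11111 (was 11110); enqueue [3,5]
  #10 pop 4: in=11111 → 11110 (no change)
  #11 pop 2: in=11010 → 11010 (was 10010); enqueue [0,4,6,7]
  #12 pop 3: in=11111 → 01111 (no change)
  #13 pop 5: in=11111 → 11111 (no change)
  #14 pop 0: in=11111 → 11111 (no change)
  #15 pop 4: in=11111 → 11110 (no change)
  #16 pop 6: in=11010 → 11010 (no change)
  #17 pop 7: in=11011 → 11010 (no change)

Fixpoint:
  val[0] = 11111
  val[1] = 00001
  val[2] = 11010
  val[3] = 01111
  val[4] = 11110
  val[5] = 11111
  val[6] = 11010
  val[7] = 11010

17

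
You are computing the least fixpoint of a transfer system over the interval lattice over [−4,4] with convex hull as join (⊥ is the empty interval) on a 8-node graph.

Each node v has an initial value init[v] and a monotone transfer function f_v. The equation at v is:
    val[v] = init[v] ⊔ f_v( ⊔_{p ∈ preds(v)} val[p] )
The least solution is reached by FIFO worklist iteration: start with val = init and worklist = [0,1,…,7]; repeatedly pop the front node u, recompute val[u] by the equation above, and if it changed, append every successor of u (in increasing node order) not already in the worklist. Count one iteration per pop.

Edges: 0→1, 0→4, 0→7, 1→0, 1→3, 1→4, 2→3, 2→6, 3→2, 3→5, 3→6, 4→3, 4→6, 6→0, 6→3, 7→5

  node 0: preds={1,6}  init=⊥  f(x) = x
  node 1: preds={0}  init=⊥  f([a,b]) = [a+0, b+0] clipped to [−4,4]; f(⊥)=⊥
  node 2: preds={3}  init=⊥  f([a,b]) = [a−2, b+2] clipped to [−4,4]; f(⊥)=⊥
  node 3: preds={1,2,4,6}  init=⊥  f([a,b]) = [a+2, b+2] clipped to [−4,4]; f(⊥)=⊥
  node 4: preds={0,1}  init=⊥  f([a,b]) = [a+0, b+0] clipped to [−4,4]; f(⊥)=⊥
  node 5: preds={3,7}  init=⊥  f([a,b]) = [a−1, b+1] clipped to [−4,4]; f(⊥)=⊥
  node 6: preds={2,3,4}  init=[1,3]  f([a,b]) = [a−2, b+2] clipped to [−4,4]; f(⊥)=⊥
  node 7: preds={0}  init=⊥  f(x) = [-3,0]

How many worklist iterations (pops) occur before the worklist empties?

38

Trace (38 dequeues):
  [1] u=0 | in [1,3] | out [1,3] | prev ⊥ | push {}
  [2] u=1 | in [1,3] | out [1,3] | prev ⊥ | push {0}
  [3] u=2 | in ⊥ | out ⊥ | ==
  [4] u=3 | in [1,3] | out [3,4] | prev ⊥ | push {2}
  [5] u=4 | in [1,3] | out [1,3] | prev ⊥ | push {3}
  [6] u=5 | in [3,4] | out [2,4] | prev ⊥ | push {}
  [7] u=6 | in [1,4] | out [-1,4] | prev [1,3] | push {}
  [8] u=7 | in [1,3] | out [-3,0] | prev ⊥ | push {5}
  [9] u=0 | in [-1,4] | out [-1,4] | prev [1,3] | push {1,4,7}
  [10] u=2 | in [3,4] | out [1,4] | prev ⊥ | push {6}
  [11] u=3 | in [-1,4] | out [1,4] | prev [3,4] | push {2}
  [12] u=5 | in [-3,4] | out [-4,4] | prev [2,4] | push {}
  [13] u=1 | in [-1,4] | out [-1,4] | prev [1,3] | push {0,3}
  [14] u=4 | in [-1,4] | out [-1,4] | prev [1,3] | push {}
  [15] u=7 | in [-1,4] | out [-3,0] | ==
  [16] u=6 | in [-1,4] | out [-3,4] | prev [-1,4] | push {}
  [17] u=2 | in [1,4] | out [-1,4] | prev [1,4] | push {6}
  [18] u=0 | in [-3,4] | out [-3,4] | prev [-1,4] | push {1,4,7}
  [19] u=3 | in [-3,4] | out [-1,4] | prev [1,4] | push {2,5}
  [20] u=6 | in [-1,4] | out [-3,4] | ==
  [21] u=1 | in [-3,4] | out [-3,4] | prev [-1,4] | push {0,3}
  [22] u=4 | in [-3,4] | out [-3,4] | prev [-1,4] | push {6}
  [23] u=7 | in [-3,4] | out [-3,0] | ==
  [24] u=2 | in [-1,4] | out [-3,4] | prev [-1,4] | push {}
  [25] u=5 | in [-3,4] | out [-4,4] | ==
  [26] u=0 | in [-3,4] | out [-3,4] | ==
  [27] u=3 | in [-3,4] | out [-1,4] | ==
  [28] u=6 | in [-3,4] | out [-4,4] | prev [-3,4] | push {0,3}
  [29] u=0 | in [-4,4] | out [-4,4] | prev [-3,4] | push {1,4,7}
  [30] u=3 | in [-4,4] | out [-2,4] | prev [-1,4] | push {2,5,6}
  [31] u=1 | in [-4,4] | out [-4,4] | prev [-3,4] | push {0,3}
  [32] u=4 | in [-4,4] | out [-4,4] | prev [-3,4] | push {}
  [33] u=7 | in [-4,4] | out [-3,0] | ==
  [34] u=2 | in [-2,4] | out [-4,4] | prev [-3,4] | push {}
  [35] u=5 | in [-3,4] | out [-4,4] | ==
  [36] u=6 | in [-4,4] | out [-4,4] | ==
  [37] u=0 | in [-4,4] | out [-4,4] | ==
  [38] u=3 | in [-4,4] | out [-2,4] | ==

Converged values:
  [0] [-4,4]
  [1] [-4,4]
  [2] [-4,4]
  [3] [-2,4]
  [4] [-4,4]
  [5] [-4,4]
  [6] [-4,4]
  [7] [-3,0]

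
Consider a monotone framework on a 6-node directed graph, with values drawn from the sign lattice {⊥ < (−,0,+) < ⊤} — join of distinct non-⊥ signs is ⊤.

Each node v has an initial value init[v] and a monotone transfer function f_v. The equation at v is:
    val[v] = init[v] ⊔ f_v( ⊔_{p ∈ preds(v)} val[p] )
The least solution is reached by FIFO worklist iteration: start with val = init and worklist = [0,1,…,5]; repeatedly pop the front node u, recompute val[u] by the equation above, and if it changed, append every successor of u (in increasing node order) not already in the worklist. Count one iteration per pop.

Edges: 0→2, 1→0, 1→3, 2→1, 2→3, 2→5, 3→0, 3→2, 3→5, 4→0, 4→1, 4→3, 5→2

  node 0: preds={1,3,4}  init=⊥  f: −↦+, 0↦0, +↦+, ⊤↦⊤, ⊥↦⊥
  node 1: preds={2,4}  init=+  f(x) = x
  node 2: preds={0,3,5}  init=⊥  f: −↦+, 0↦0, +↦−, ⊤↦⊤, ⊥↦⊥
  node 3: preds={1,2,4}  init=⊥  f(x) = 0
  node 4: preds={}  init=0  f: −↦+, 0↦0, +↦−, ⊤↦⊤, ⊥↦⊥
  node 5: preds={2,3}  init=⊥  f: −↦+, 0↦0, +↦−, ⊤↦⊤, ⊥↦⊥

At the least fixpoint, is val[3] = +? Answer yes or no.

no

Worklist (9 pops):
  #1 pop 0: in=⊤ → ⊤ (was ⊥); enqueue []
  #2 pop 1: in=0 → ⊤ (was +); enqueue [0]
  #3 pop 2: in=⊤ → ⊤ (was ⊥); enqueue [1]
  #4 pop 3: in=⊤ → 0 (was ⊥); enqueue [2]
  #5 pop 4: in=⊥ → 0 (no change)
  #6 pop 5: in=⊤ → ⊤ (was ⊥); enqueue []
  #7 pop 0: in=⊤ → ⊤ (no change)
  #8 pop 1: in=⊤ → ⊤ (no change)
  #9 pop 2: in=⊤ → ⊤ (no change)

Fixpoint:
  val[0] = ⊤
  val[1] = ⊤
  val[2] = ⊤
  val[3] = 0
  val[4] = 0
  val[5] = ⊤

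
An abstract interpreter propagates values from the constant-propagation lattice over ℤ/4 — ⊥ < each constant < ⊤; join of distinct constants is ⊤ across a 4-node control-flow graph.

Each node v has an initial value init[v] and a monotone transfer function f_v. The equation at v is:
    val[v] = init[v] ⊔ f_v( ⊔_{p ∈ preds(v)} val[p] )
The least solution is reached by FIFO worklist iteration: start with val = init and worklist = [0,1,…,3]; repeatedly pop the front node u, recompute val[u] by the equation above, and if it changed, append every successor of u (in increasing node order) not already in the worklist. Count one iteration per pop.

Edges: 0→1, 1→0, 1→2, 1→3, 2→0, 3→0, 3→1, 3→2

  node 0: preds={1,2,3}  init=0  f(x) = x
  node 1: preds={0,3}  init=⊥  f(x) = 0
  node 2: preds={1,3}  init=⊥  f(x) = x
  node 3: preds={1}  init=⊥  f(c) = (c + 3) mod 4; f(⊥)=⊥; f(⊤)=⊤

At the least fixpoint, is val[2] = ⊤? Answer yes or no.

Worklist (8 pops):
  #1 pop 0: in=⊥ → 0 (no change)
  #2 pop 1: in=0 → 0 (was ⊥); enqueue [0]
  #3 pop 2: in=0 → 0 (was ⊥); enqueue []
  #4 pop 3: in=0 → 3 (was ⊥); enqueue [1,2]
  #5 pop 0: in=⊤ → ⊤ (was 0); enqueue []
  #6 pop 1: in=⊤ → 0 (no change)
  #7 pop 2: in=⊤ → ⊤ (was 0); enqueue [0]
  #8 pop 0: in=⊤ → ⊤ (no change)

Fixpoint:
  val[0] = ⊤
  val[1] = 0
  val[2] = ⊤
  val[3] = 3

yes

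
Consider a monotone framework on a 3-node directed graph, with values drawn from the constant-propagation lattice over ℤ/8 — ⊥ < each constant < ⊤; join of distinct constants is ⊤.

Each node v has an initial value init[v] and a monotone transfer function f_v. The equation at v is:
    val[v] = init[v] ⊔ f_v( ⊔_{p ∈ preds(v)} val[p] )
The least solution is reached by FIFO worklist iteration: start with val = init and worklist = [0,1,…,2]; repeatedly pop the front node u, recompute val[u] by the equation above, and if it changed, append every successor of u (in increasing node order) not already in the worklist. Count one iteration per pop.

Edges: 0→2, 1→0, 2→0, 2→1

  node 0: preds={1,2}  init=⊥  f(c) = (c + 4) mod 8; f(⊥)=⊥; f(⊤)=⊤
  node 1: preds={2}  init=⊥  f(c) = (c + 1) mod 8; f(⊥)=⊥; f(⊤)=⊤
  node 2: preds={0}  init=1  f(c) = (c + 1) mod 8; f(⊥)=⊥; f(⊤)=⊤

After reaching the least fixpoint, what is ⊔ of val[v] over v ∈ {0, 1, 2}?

Worklist (7 pops):
  #1 pop 0: in=1 → 5 (was ⊥); enqueue []
  #2 pop 1: in=1 → 2 (was ⊥); enqueue [0]
  #3 pop 2: in=5 → ⊤ (was 1); enqueue [1]
  #4 pop 0: in=⊤ → ⊤ (was 5); enqueue [2]
  #5 pop 1: in=⊤ → ⊤ (was 2); enqueue [0]
  #6 pop 2: in=⊤ → ⊤ (no change)
  #7 pop 0: in=⊤ → ⊤ (no change)

Fixpoint:
  val[0] = ⊤
  val[1] = ⊤
  val[2] = ⊤

⊤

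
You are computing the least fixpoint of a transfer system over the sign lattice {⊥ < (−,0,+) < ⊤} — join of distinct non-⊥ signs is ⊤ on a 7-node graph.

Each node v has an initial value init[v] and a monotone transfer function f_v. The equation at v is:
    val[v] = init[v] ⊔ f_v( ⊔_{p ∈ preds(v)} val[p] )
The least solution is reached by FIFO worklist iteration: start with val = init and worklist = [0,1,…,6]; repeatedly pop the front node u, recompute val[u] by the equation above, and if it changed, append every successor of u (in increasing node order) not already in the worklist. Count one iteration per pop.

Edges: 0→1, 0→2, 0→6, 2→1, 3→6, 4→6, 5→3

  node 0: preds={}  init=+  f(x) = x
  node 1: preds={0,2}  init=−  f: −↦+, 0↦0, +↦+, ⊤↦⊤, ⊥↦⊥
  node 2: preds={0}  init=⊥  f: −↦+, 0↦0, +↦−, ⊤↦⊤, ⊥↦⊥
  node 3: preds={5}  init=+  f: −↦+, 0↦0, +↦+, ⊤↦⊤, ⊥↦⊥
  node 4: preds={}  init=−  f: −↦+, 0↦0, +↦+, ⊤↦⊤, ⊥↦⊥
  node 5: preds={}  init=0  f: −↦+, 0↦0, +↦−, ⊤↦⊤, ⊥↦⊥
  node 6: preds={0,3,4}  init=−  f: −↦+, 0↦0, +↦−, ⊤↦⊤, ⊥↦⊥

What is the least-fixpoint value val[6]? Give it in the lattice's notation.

Iteration log — 8 steps:
  step 1. node 0  ⊔preds=⊥  new=+  stable
  step 2. node 1  ⊔preds=+  new=⊤  old=−  +wl: 
  step 3. node 2  ⊔preds=+  new=−  old=⊥  +wl: 1
  step 4. node 3  ⊔preds=0  new=⊤  old=+  +wl: 
  step 5. node 4  ⊔preds=⊥  new=−  stable
  step 6. node 5  ⊔preds=⊥  new=0  stable
  step 7. node 6  ⊔preds=⊤  new=⊤  old=−  +wl: 
  step 8. node 1  ⊔preds=⊤  new=⊤  stable

Least fixpoint reached:
  node 0: +
  node 1: ⊤
  node 2: −
  node 3: ⊤
  node 4: −
  node 5: 0
  node 6: ⊤

⊤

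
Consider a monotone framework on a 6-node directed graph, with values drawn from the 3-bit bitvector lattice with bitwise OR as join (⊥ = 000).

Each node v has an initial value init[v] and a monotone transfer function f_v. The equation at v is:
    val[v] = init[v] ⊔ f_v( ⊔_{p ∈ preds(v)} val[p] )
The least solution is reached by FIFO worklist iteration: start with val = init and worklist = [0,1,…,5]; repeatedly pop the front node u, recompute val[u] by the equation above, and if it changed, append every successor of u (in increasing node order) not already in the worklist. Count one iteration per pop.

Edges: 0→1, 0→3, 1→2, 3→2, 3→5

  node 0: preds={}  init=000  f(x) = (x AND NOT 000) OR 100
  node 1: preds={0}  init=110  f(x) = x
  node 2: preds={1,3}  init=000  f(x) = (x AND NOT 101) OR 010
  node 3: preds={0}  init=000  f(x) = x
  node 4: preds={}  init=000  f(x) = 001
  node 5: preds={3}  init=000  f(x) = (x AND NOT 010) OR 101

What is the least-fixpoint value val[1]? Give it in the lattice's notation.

Trace (7 dequeues):
  [1] u=0 | in 000 | out 100 | prev 000 | push {}
  [2] u=1 | in 100 | out 110 | ==
  [3] u=2 | in 110 | out 010 | prev 000 | push {}
  [4] u=3 | in 100 | out 100 | prev 000 | push {2}
  [5] u=4 | in 000 | out 001 | prev 000 | push {}
  [6] u=5 | in 100 | out 101 | prev 000 | push {}
  [7] u=2 | in 110 | out 010 | ==

Converged values:
  [0] 100
  [1] 110
  [2] 010
  [3] 100
  [4] 001
  [5] 101

110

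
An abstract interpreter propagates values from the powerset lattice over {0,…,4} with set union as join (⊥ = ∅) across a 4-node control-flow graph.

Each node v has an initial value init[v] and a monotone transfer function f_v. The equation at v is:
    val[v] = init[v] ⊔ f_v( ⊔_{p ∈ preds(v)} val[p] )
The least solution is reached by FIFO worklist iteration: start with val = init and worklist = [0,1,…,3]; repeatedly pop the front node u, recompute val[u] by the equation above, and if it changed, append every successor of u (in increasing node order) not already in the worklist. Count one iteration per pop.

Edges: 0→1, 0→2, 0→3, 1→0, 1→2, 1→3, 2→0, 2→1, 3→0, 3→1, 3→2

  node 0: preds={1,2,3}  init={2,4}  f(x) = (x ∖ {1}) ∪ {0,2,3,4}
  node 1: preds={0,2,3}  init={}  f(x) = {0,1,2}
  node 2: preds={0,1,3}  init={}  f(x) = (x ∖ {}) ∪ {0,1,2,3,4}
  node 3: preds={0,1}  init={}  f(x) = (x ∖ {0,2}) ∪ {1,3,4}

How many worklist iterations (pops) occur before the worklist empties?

Trace (7 dequeues):
  [1] u=0 | in {} | out {0,2,3,4} | prev {2,4} | push {}
  [2] u=1 | in {0,2,3,4} | out {0,1,2} | prev {} | push {0}
  [3] u=2 | in {0,1,2,3,4} | out {0,1,2,3,4} | prev {} | push {1}
  [4] u=3 | in {0,1,2,3,4} | out {1,3,4} | prev {} | push {2}
  [5] u=0 | in {0,1,2,3,4} | out {0,2,3,4} | ==
  [6] u=1 | in {0,1,2,3,4} | out {0,1,2} | ==
  [7] u=2 | in {0,1,2,3,4} | out {0,1,2,3,4} | ==

Converged values:
  [0] {0,2,3,4}
  [1] {0,1,2}
  [2] {0,1,2,3,4}
  [3] {1,3,4}

7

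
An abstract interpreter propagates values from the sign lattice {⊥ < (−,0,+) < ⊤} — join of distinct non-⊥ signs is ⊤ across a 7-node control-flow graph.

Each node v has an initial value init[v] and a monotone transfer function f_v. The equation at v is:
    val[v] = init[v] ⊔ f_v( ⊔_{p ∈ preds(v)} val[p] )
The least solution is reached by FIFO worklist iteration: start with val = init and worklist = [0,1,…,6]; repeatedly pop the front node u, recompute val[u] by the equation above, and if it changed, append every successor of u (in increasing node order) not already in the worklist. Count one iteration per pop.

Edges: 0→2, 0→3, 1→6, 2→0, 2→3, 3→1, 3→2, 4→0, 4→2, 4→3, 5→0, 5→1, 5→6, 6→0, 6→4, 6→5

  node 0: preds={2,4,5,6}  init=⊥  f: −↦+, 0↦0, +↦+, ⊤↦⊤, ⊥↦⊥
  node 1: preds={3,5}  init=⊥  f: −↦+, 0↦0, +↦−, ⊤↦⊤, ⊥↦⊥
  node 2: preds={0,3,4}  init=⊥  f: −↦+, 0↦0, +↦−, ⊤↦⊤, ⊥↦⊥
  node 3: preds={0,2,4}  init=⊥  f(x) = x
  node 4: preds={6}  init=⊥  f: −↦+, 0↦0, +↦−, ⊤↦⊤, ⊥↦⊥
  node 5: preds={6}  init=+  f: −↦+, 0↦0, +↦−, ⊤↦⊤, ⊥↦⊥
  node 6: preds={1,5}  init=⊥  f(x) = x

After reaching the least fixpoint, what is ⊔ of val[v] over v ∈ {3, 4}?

Worklist (17 pops):
  #1 pop 0: in=+ → + (was ⊥); enqueue []
  #2 pop 1: in=+ → − (was ⊥); enqueue []
  #3 pop 2: in=+ → − (was ⊥); enqueue [0]
  #4 pop 3: in=⊤ → ⊤ (was ⊥); enqueue [1,2]
  #5 pop 4: in=⊥ → ⊥ (no change)
  #6 pop 5: in=⊥ → + (no change)
  #7 pop 6: in=⊤ → ⊤ (was ⊥); enqueue [4,5]
  #8 pop 0: in=⊤ → ⊤ (was +); enqueue [3]
  #9 pop 1: in=⊤ → ⊤ (was −); enqueue [6]
  #10 pop 2: in=⊤ → ⊤ (was −); enqueue [0]
  #11 pop 4: in=⊤ → ⊤ (was ⊥); enqueue [2]
  #12 pop 5: in=⊤ → ⊤ (was +); enqueue [1]
  #13 pop 3: in=⊤ → ⊤ (no change)
  #14 pop 6: in=⊤ → ⊤ (no change)
  #15 pop 0: in=⊤ → ⊤ (no change)
  #16 pop 2: in=⊤ → ⊤ (no change)
  #17 pop 1: in=⊤ → ⊤ (no change)

Fixpoint:
  val[0] = ⊤
  val[1] = ⊤
  val[2] = ⊤
  val[3] = ⊤
  val[4] = ⊤
  val[5] = ⊤
  val[6] = ⊤

⊤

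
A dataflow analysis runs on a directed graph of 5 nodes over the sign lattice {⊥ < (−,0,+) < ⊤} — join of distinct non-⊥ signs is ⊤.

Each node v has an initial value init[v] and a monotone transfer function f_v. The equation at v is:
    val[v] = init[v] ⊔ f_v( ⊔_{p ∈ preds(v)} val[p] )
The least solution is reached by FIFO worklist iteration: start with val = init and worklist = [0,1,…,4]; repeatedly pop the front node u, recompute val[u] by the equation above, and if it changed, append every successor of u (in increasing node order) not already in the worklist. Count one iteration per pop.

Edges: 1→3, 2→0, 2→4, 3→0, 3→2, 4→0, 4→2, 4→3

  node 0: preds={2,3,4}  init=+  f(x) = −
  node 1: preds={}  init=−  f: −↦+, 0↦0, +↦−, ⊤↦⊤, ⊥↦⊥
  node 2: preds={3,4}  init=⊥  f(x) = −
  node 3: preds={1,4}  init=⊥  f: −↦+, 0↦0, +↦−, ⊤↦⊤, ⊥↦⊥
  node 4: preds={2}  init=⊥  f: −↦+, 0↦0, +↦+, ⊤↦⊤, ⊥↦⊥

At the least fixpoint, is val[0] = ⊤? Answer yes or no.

Iteration log — 10 steps:
  step 1. node 0  ⊔preds=⊥  new=⊤  old=+  +wl: 
  step 2. node 1  ⊔preds=⊥  new=−  stable
  step 3. node 2  ⊔preds=⊥  new=−  old=⊥  +wl: 0
  step 4. node 3  ⊔preds=−  new=+  old=⊥  +wl: 2
  step 5. node 4  ⊔preds=−  new=+  old=⊥  +wl: 3
  step 6. node 0  ⊔preds=⊤  new=⊤  stable
  step 7. node 2  ⊔preds=+  new=−  stable
  step 8. node 3  ⊔preds=⊤  new=⊤  old=+  +wl: 0,2
  step 9. node 0  ⊔preds=⊤  new=⊤  stable
  step 10. node 2  ⊔preds=⊤  new=−  stable

Least fixpoint reached:
  node 0: ⊤
  node 1: −
  node 2: −
  node 3: ⊤
  node 4: +

yes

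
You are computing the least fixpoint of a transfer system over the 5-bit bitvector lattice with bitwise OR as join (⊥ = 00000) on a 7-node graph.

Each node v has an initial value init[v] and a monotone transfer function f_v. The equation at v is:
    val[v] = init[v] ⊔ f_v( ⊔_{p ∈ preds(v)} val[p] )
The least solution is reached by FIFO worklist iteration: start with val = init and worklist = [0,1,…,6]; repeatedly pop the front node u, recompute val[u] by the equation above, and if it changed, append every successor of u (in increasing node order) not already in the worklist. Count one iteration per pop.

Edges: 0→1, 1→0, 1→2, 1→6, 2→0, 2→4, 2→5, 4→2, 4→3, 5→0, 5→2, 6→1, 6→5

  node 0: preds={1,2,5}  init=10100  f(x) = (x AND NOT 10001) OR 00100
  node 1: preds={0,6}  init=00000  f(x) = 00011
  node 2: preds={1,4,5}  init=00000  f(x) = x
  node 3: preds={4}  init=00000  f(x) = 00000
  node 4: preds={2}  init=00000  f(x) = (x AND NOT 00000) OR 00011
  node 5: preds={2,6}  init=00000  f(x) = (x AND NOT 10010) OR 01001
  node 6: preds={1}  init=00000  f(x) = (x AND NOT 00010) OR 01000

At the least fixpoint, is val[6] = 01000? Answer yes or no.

no

Worklist (16 pops):
  #1 pop 0: in=00000 → 10100 (no change)
  #2 pop 1: in=10100 → 00011 (was 00000); enqueue [0]
  #3 pop 2: in=00011 → 00011 (was 00000); enqueue []
  #4 pop 3: in=00000 → 00000 (no change)
  #5 pop 4: in=00011 → 00011 (was 00000); enqueue [2,3]
  #6 pop 5: in=00011 → 01001 (was 00000); enqueue []
  #7 pop 6: in=00011 → 01001 (was 00000); enqueue [1,5]
  #8 pop 0: in=01011 → 11110 (was 10100); enqueue []
  #9 pop 2: in=01011 → 01011 (was 00011); enqueue [0,4]
  #10 pop 3: in=00011 → 00000 (no change)
  #11 pop 1: in=11111 → 00011 (no change)
  #12 pop 5: in=01011 → 01001 (no change)
  #13 pop 0: in=01011 → 11110 (no change)
  #14 pop 4: in=01011 → 01011 (was 00011); enqueue [2,3]
  #15 pop 2: in=01011 → 01011 (no change)
  #16 pop 3: in=01011 → 00000 (no change)

Fixpoint:
  val[0] = 11110
  val[1] = 00011
  val[2] = 01011
  val[3] = 00000
  val[4] = 01011
  val[5] = 01001
  val[6] = 01001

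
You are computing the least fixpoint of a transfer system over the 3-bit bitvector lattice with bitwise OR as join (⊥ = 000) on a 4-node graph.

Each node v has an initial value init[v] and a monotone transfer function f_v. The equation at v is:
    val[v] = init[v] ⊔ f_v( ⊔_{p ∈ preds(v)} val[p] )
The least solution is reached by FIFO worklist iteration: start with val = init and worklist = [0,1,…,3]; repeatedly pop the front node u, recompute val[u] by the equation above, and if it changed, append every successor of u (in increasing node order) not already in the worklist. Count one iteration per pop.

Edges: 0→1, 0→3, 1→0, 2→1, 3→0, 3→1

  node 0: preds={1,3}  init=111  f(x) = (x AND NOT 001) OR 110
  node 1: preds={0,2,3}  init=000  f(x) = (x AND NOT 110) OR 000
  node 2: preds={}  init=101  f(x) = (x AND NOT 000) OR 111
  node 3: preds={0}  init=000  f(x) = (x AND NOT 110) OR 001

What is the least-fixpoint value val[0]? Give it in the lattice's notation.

111

Worklist (6 pops):
  #1 pop 0: in=000 → 111 (no change)
  #2 pop 1: in=111 → 001 (was 000); enqueue [0]
  #3 pop 2: in=000 → 111 (was 101); enqueue [1]
  #4 pop 3: in=111 → 001 (was 000); enqueue []
  #5 pop 0: in=001 → 111 (no change)
  #6 pop 1: in=111 → 001 (no change)

Fixpoint:
  val[0] = 111
  val[1] = 001
  val[2] = 111
  val[3] = 001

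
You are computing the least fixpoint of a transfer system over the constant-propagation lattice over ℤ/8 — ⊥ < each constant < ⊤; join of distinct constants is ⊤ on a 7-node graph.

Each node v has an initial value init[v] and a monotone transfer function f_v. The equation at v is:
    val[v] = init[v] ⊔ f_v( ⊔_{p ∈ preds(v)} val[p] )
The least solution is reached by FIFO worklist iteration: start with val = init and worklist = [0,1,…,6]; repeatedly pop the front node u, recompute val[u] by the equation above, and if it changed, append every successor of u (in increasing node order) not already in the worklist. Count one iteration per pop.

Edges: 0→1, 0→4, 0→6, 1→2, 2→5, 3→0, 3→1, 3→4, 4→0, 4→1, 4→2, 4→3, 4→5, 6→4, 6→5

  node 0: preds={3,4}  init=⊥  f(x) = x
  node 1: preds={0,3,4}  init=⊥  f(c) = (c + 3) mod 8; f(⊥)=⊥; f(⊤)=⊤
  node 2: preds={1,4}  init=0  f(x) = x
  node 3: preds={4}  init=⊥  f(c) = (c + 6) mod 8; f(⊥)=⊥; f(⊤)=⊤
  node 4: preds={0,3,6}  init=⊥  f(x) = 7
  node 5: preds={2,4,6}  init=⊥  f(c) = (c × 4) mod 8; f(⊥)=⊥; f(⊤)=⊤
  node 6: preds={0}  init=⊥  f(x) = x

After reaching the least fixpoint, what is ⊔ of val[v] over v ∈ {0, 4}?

⊤

Worklist (21 pops):
  #1 pop 0: in=⊥ → ⊥ (no change)
  #2 pop 1: in=⊥ → ⊥ (no change)
  #3 pop 2: in=⊥ → 0 (no change)
  #4 pop 3: in=⊥ → ⊥ (no change)
  #5 pop 4: in=⊥ → 7 (was ⊥); enqueue [0,1,2,3]
  #6 pop 5: in=⊤ → ⊤ (was ⊥); enqueue []
  #7 pop 6: in=⊥ → ⊥ (no change)
  #8 pop 0: in=7 → 7 (was ⊥); enqueue [4,6]
  #9 pop 1: in=7 → 2 (was ⊥); enqueue []
  #10 pop 2: in=⊤ → ⊤ (was 0); enqueue [5]
  #11 pop 3: in=7 → 5 (was ⊥); enqueue [0,1]
  #12 pop 4: in=⊤ → 7 (no change)
  #13 pop 6: in=7 → 7 (was ⊥); enqueue [4]
  #14 pop 5: in=⊤ → ⊤ (no change)
  #15 pop 0: in=⊤ → ⊤ (was 7); enqueue [6]
  #16 pop 1: in=⊤ → ⊤ (was 2); enqueue [2]
  #17 pop 4: in=⊤ → 7 (no change)
  #18 pop 6: in=⊤ → ⊤ (was 7); enqueue [4,5]
  #19 pop 2: in=⊤ → ⊤ (no change)
  #20 pop 4: in=⊤ → 7 (no change)
  #21 pop 5: in=⊤ → ⊤ (no change)

Fixpoint:
  val[0] = ⊤
  val[1] = ⊤
  val[2] = ⊤
  val[3] = 5
  val[4] = 7
  val[5] = ⊤
  val[6] = ⊤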